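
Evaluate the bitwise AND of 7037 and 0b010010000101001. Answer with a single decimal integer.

41

7037 = 01101101111101
b = 10010000101001
AND → 00000000101001 = 41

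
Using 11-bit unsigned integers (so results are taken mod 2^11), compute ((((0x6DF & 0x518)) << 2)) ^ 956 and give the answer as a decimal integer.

0x6DF = 11011011111
0x518 = 10100011000
→ & → 10000011000 = 1048
→ << 2 (mod 2^11) → 00001100000 = 96
956 = 01110111100
→ ^ → 01111011100 = 988

988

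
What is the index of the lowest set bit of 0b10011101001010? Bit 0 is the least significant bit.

0b10011101001010 = 10011101001010
Trailing zeros: 1, so the lowest set bit is bit 1 (value 2).

1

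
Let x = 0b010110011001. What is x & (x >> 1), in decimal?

136

x = 10110011001 = 1433
x>>1 = 01011001100
AND  = 00010001000 = 136
(x & (x >> 1) has a 1 wherever x has two consecutive 1 bits.)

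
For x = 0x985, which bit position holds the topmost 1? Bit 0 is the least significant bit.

11

0x985 = 100110000101
The topmost 1 is at position 11 (since 2^11 = 2048 ≤ 2437 < 4096).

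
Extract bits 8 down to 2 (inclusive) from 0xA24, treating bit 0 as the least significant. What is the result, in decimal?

9

v = 0101000100100
Shift right by 2: 01010001001
Mask low 7 bits: 0001001 = 9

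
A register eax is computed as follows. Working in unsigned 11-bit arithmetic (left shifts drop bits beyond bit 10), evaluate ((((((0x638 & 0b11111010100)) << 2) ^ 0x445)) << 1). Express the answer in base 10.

10

0x638 = 11000111000
0b11111010100 = 11111010100
→ & → 11000010000 = 1552
→ << 2 (mod 2^11) → 00001000000 = 64
0x445 = 10001000101
→ ^ → 10000000101 = 1029
→ << 1 (mod 2^11) → 00000001010 = 10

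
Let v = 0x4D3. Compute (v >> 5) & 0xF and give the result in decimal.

v = 10011010011
Shift right by 5: 100110
Mask low 4 bits: 0110 = 6

6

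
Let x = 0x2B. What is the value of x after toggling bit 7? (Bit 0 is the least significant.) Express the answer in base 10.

x = 00000101011
bit 7 is currently 0; toggle it via x ^ (1 << 7) = x ^ 128
→ 00010101011 = 171

171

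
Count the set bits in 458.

5

458 = 111001010
Count the 1s: 1 + 1 + 1 + 1 + 1 = 5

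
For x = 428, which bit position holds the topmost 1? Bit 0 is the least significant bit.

8

428 = 110101100
The topmost 1 is at position 8 (since 2^8 = 256 ≤ 428 < 512).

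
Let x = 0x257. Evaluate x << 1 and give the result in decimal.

1198

0x257 = 01001010111
shift left by 1 → 10010101110 = 1198
(equivalently, 599 × 2^1 = 599 × 2)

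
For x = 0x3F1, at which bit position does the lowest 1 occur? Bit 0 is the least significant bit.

0

0x3F1 = 1111110001
Trailing zeros: 0, so the lowest set bit is bit 0 (value 1).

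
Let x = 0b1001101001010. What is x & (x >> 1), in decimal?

256

x = 1001101001010 = 4938
x>>1 = 0100110100101
AND  = 0000100000000 = 256
(x & (x >> 1) has a 1 wherever x has two consecutive 1 bits.)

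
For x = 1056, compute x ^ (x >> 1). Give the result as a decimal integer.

x = 10000100000 = 1056
x>>1 = 01000010000
XOR  = 11000110000 = 1584
(x ^ (x >> 1) gives the standard binary-reflected Gray code of x.)

1584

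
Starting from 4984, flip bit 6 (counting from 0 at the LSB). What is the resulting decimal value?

x = 1001101111000
bit 6 is currently 1; toggle it via x ^ (1 << 6) = x ^ 64
→ 1001100111000 = 4920

4920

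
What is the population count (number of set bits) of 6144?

2

6144 = 1100000000000
Count the 1s: 1 + 1 = 2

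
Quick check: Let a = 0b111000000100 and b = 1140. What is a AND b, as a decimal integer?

1028

a = 111000000100
1140 = 010001110100
AND → 010000000100 = 1028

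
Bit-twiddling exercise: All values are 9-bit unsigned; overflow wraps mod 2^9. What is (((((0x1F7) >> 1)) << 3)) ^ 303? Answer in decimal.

247

0x1F7 = 111110111
→ >> 1 → 011111011 = 251
→ << 3 (mod 2^9) → 111011000 = 472
303 = 100101111
→ ^ → 011110111 = 247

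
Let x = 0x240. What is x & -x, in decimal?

x = 1001000000 = 576
-x (two's complement) = …0111000000
AND   = 0001000000 = 64
(x & -x isolates the lowest set bit of x.)

64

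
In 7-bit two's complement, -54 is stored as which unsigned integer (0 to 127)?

74

54 in 7 bits: 0110110
Invert: 1001001
Add 1:  1001010 = 74
(Check: 2^7 - 54 = 128 - 54 = 74.)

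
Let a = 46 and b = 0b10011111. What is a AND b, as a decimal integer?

46 = 00101110
b = 10011111
AND → 00001110 = 14

14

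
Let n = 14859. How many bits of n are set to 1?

14859 = 11101000001011
Count the 1s: 1 + 1 + 1 + 1 + 1 + 1 + 1 = 7

7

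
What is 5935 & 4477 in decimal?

5935 = 1011100101111
4477 = 1000101111101
AND → 1000100101101 = 4397

4397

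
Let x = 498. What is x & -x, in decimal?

x = 111110010 = 498
-x (two's complement) = …000001110
AND   = 000000010 = 2
(x & -x isolates the lowest set bit of x.)

2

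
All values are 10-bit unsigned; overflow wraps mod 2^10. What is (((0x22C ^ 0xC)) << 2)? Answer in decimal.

128

0x22C = 1000101100
0xC = 0000001100
→ ^ → 1000100000 = 544
→ << 2 (mod 2^10) → 0010000000 = 128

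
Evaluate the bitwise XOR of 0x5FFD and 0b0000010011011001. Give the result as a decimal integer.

23332

0x5FFD = 101111111111101
b = 000010011011001
XOR → 101101100100100 = 23332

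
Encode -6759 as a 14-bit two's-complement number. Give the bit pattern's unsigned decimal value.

9625

6759 in 14 bits: 01101001100111
Invert: 10010110011000
Add 1:  10010110011001 = 9625
(Check: 2^14 - 6759 = 16384 - 6759 = 9625.)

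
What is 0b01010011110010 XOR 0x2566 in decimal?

a = 01010011110010
0x2566 = 10010101100110
XOR → 11000110010100 = 12692

12692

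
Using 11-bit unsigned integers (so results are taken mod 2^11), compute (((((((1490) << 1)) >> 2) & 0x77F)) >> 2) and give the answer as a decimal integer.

26

1490 = 10111010010
→ << 1 (mod 2^11) → 01110100100 = 932
→ >> 2 → 00011101001 = 233
0x77F = 11101111111
→ & → 00001101001 = 105
→ >> 2 → 00000011010 = 26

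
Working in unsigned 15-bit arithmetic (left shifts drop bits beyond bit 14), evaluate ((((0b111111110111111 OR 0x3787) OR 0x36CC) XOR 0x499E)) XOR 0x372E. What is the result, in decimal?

0b111111110111111 = 111111110111111
0x3787 = 011011110000111
→ OR → 111111110111111 = 32703
0x36CC = 011011011001100
→ OR → 111111111111111 = 32767
0x499E = 100100110011110
→ XOR → 011011001100001 = 13921
0x372E = 011011100101110
→ XOR → 000000101001111 = 335

335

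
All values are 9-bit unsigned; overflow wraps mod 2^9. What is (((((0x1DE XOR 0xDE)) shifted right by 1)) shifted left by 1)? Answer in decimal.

0x1DE = 111011110
0xDE = 011011110
→ XOR → 100000000 = 256
→ shifted right by 1 → 010000000 = 128
→ shifted left by 1 (mod 2^9) → 100000000 = 256

256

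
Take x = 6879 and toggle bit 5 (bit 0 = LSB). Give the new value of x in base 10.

x = 1101011011111
bit 5 is currently 0; toggle it via x ^ (1 << 5) = x ^ 32
→ 1101011111111 = 6911

6911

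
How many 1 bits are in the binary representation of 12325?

12325 = 11000000100101
Count the 1s: 1 + 1 + 1 + 1 + 1 = 5

5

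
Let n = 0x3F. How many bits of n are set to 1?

6

0x3F = 111111
Count the 1s: 1 + 1 + 1 + 1 + 1 + 1 = 6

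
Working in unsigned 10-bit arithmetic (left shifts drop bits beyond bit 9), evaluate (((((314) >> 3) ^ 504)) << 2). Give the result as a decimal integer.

892

314 = 0100111010
→ >> 3 → 0000100111 = 39
504 = 0111111000
→ ^ → 0111011111 = 479
→ << 2 (mod 2^10) → 1101111100 = 892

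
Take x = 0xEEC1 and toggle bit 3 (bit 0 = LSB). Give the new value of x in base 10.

x = 1110111011000001
bit 3 is currently 0; toggle it via x ^ (1 << 3) = x ^ 8
→ 1110111011001001 = 61129

61129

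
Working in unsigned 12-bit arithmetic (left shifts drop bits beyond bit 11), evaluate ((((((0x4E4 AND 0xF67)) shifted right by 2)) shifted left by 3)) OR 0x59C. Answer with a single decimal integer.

0x4E4 = 010011100100
0xF67 = 111101100111
→ AND → 010001100100 = 1124
→ shifted right by 2 → 000100011001 = 281
→ shifted left by 3 (mod 2^12) → 100011001000 = 2248
0x59C = 010110011100
→ OR → 110111011100 = 3548

3548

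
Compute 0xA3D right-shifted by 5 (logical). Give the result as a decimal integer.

0xA3D = 101000111101
shift right by 5 → 000001010001 = 81
(equivalently, floor(2621 / 32))

81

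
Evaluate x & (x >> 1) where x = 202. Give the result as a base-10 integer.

64

x = 11001010 = 202
x>>1 = 01100101
AND  = 01000000 = 64
(x & (x >> 1) has a 1 wherever x has two consecutive 1 bits.)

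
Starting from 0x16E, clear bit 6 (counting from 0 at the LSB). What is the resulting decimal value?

x = 101101110
bit 6 is currently 1; clear it via x & ~(1 << 6) = x & ~64
→ 100101110 = 302

302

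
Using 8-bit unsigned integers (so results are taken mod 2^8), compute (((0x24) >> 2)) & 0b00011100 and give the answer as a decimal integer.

0x24 = 00100100
→ >> 2 → 00001001 = 9
0b00011100 = 00011100
→ & → 00001000 = 8

8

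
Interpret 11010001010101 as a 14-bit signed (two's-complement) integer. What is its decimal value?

-2987

pattern = 11010001010101 (MSB is 1 ⇒ negative)
Invert: 00101110101010, add 1 → 00101110101011 = 2987, so the value is -2987.
(Equivalently: 13397 - 2^14 = 13397 - 16384 = -2987.)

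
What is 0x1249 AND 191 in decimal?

0x1249 = 1001001001001
191 = 0000010111111
AND → 0000000001001 = 9

9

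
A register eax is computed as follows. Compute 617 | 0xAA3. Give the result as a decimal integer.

617 = 001001101001
0xAA3 = 101010100011
 OR → 101011101011 = 2795

2795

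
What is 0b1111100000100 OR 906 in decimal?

8078

a = 1111100000100
906 = 0001110001010
 OR → 1111110001110 = 8078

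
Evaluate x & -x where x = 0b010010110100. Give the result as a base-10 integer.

4

x = 10010110100 = 1204
-x (two's complement) = …01101001100
AND   = 00000000100 = 4
(x & -x isolates the lowest set bit of x.)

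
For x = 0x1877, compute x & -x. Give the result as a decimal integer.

1

x = 1100001110111 = 6263
-x (two's complement) = …0011110001001
AND   = 0000000000001 = 1
(x & -x isolates the lowest set bit of x.)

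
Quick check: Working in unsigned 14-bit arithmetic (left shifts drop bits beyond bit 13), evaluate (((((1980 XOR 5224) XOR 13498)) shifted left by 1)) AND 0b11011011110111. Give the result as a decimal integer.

1748

1980 = 00011110111100
5224 = 01010001101000
→ XOR → 01001111010100 = 5076
13498 = 11010010111010
→ XOR → 10011101101110 = 10094
→ shifted left by 1 (mod 2^14) → 00111011011100 = 3804
0b11011011110111 = 11011011110111
→ AND → 00011011010100 = 1748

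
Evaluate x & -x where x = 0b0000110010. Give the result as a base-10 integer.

2

x = 110010 = 50
-x (two's complement) = …001110
AND   = 000010 = 2
(x & -x isolates the lowest set bit of x.)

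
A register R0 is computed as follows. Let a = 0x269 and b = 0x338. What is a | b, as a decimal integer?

889

0x269 = 1001101001
0x338 = 1100111000
 OR → 1101111001 = 889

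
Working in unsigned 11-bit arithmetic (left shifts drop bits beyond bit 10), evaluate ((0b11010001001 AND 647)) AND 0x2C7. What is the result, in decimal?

0b11010001001 = 11010001001
647 = 01010000111
→ AND → 01010000001 = 641
0x2C7 = 01011000111
→ AND → 01010000001 = 641

641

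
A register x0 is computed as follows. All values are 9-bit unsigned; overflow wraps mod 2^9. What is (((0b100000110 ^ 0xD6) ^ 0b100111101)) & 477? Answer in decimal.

0b100000110 = 100000110
0xD6 = 011010110
→ ^ → 111010000 = 464
0b100111101 = 100111101
→ ^ → 011101101 = 237
477 = 111011101
→ & → 011001101 = 205

205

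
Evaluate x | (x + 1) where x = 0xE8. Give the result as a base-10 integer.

x = 11101000 = 232
x + 1 = 11101001
OR    = 11101001 = 233
(x | (x + 1) sets the lowest cleared bit.)

233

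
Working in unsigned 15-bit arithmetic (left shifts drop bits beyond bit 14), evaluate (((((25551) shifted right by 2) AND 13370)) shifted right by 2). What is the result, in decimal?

1036

25551 = 110001111001111
→ shifted right by 2 → 001100011110011 = 6387
13370 = 011010000111010
→ AND → 001000000110010 = 4146
→ shifted right by 2 → 000010000001100 = 1036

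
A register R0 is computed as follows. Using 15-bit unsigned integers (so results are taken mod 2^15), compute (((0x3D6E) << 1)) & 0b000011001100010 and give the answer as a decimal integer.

0x3D6E = 011110101101110
→ << 1 (mod 2^15) → 111101011011100 = 31452
0b000011001100010 = 000011001100010
→ & → 000001001000000 = 576

576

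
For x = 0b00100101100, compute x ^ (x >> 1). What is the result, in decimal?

442

x = 100101100 = 300
x>>1 = 010010110
XOR  = 110111010 = 442
(x ^ (x >> 1) gives the standard binary-reflected Gray code of x.)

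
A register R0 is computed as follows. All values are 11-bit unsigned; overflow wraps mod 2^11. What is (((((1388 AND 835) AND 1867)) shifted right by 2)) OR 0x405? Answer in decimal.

1109

1388 = 10101101100
835 = 01101000011
→ AND → 00101000000 = 320
1867 = 11101001011
→ AND → 00101000000 = 320
→ shifted right by 2 → 00001010000 = 80
0x405 = 10000000101
→ OR → 10001010101 = 1109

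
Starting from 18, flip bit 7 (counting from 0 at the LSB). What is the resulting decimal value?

146

x = 0000000010010
bit 7 is currently 0; toggle it via x ^ (1 << 7) = x ^ 128
→ 0000010010010 = 146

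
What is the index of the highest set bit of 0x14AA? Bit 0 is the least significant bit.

12

0x14AA = 1010010101010
The topmost 1 is at position 12 (since 2^12 = 4096 ≤ 5290 < 8192).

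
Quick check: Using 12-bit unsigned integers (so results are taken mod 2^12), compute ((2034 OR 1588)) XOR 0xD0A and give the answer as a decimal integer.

2034 = 011111110010
1588 = 011000110100
→ OR → 011111110110 = 2038
0xD0A = 110100001010
→ XOR → 101011111100 = 2812

2812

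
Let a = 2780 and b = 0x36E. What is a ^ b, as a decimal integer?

2482

2780 = 101011011100
0x36E = 001101101110
XOR → 100110110010 = 2482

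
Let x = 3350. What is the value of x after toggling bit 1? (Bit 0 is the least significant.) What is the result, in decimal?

3348

x = 110100010110
bit 1 is currently 1; toggle it via x ^ (1 << 1) = x ^ 2
→ 110100010100 = 3348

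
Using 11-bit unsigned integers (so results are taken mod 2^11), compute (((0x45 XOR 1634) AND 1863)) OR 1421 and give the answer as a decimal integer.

0x45 = 00001000101
1634 = 11001100010
→ XOR → 11000100111 = 1575
1863 = 11101000111
→ AND → 11000000111 = 1543
1421 = 10110001101
→ OR → 11110001111 = 1935

1935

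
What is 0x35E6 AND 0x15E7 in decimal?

0x35E6 = 11010111100110
0x15E7 = 01010111100111
AND → 01010111100110 = 5606

5606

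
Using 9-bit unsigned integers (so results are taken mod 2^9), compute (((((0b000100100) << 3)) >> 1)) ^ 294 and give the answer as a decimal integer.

0b000100100 = 000100100
→ << 3 (mod 2^9) → 100100000 = 288
→ >> 1 → 010010000 = 144
294 = 100100110
→ ^ → 110110110 = 438

438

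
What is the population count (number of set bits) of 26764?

26764 = 110100010001100
Count the 1s: 1 + 1 + 1 + 1 + 1 + 1 = 6

6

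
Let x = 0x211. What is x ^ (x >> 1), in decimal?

793

x = 1000010001 = 529
x>>1 = 0100001000
XOR  = 1100011001 = 793
(x ^ (x >> 1) gives the standard binary-reflected Gray code of x.)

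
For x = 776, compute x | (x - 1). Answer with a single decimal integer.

783

x = 1100001000 = 776
x - 1 = 1100000111
OR    = 1100001111 = 783
(x | (x - 1) sets all bits below the lowest set bit.)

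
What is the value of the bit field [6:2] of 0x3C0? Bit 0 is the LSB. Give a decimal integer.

16

v = 01111000000
Shift right by 2: 011110000
Mask low 5 bits: 10000 = 16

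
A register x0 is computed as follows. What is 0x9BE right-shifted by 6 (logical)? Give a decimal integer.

38

0x9BE = 100110111110
shift right by 6 → 000000100110 = 38
(equivalently, floor(2494 / 64))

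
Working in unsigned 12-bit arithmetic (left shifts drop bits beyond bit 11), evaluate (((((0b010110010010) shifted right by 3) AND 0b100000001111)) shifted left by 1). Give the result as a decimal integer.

0b010110010010 = 010110010010
→ shifted right by 3 → 000010110010 = 178
0b100000001111 = 100000001111
→ AND → 000000000010 = 2
→ shifted left by 1 (mod 2^12) → 000000000100 = 4

4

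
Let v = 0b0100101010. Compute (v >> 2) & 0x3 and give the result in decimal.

v = 0100101010
Shift right by 2: 01001010
Mask low 2 bits: 10 = 2

2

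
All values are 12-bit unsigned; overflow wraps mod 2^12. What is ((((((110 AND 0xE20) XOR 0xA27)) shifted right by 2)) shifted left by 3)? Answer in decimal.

1032

110 = 000001101110
0xE20 = 111000100000
→ AND → 000000100000 = 32
0xA27 = 101000100111
→ XOR → 101000000111 = 2567
→ shifted right by 2 → 001010000001 = 641
→ shifted left by 3 (mod 2^12) → 010000001000 = 1032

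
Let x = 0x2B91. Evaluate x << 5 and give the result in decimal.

356896

0x2B91 = 0000010101110010001
shift left by 5 → 1010111001000100000 = 356896
(equivalently, 11153 × 2^5 = 11153 × 32)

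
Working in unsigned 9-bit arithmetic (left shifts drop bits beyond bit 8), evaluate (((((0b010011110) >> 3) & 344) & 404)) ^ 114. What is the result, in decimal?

0b010011110 = 010011110
→ >> 3 → 000010011 = 19
344 = 101011000
→ & → 000010000 = 16
404 = 110010100
→ & → 000010000 = 16
114 = 001110010
→ ^ → 001100010 = 98

98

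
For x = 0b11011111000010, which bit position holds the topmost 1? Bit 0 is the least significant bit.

13

0b11011111000010 = 11011111000010
The topmost 1 is at position 13 (since 2^13 = 8192 ≤ 14274 < 16384).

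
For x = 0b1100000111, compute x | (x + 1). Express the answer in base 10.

783

x = 1100000111 = 775
x + 1 = 1100001000
OR    = 1100001111 = 783
(x | (x + 1) sets the lowest cleared bit.)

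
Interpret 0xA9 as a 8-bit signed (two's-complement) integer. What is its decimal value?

pattern = 10101001 (MSB is 1 ⇒ negative)
Invert: 01010110, add 1 → 01010111 = 87, so the value is -87.
(Equivalently: 169 - 2^8 = 169 - 256 = -87.)

-87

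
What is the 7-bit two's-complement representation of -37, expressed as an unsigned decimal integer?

37 in 7 bits: 0100101
Invert: 1011010
Add 1:  1011011 = 91
(Check: 2^7 - 37 = 128 - 37 = 91.)

91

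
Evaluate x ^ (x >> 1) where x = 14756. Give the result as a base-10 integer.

x = 11100110100100 = 14756
x>>1 = 01110011010010
XOR  = 10010101110110 = 9590
(x ^ (x >> 1) gives the standard binary-reflected Gray code of x.)

9590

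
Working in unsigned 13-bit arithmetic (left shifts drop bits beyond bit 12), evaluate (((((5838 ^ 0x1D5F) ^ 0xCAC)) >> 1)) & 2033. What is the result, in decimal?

912

5838 = 1011011001110
0x1D5F = 1110101011111
→ ^ → 0101110010001 = 2961
0xCAC = 0110010101100
→ ^ → 0011100111101 = 1853
→ >> 1 → 0001110011110 = 926
2033 = 0011111110001
→ & → 0001110010000 = 912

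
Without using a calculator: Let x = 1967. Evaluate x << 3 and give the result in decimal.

15736

1967 = 00011110101111
shift left by 3 → 11110101111000 = 15736
(equivalently, 1967 × 2^3 = 1967 × 8)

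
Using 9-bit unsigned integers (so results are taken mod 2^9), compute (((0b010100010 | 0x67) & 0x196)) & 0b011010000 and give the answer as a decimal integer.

0b010100010 = 010100010
0x67 = 001100111
→ | → 011100111 = 231
0x196 = 110010110
→ & → 010000110 = 134
0b011010000 = 011010000
→ & → 010000000 = 128

128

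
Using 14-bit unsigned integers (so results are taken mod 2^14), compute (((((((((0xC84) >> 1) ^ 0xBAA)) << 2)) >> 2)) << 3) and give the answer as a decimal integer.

0xC84 = 00110010000100
→ >> 1 → 00011001000010 = 1602
0xBAA = 00101110101010
→ ^ → 00110111101000 = 3560
→ << 2 (mod 2^14) → 11011110100000 = 14240
→ >> 2 → 00110111101000 = 3560
→ << 3 (mod 2^14) → 10111101000000 = 12096

12096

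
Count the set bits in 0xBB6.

8

0xBB6 = 101110110110
Count the 1s: 1 + 1 + 1 + 1 + 1 + 1 + 1 + 1 = 8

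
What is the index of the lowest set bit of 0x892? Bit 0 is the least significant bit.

1

0x892 = 100010010010
Trailing zeros: 1, so the lowest set bit is bit 1 (value 2).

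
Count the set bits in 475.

7

475 = 111011011
Count the 1s: 1 + 1 + 1 + 1 + 1 + 1 + 1 = 7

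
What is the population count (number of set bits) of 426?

5

426 = 110101010
Count the 1s: 1 + 1 + 1 + 1 + 1 = 5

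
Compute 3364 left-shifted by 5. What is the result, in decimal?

3364 = 00000110100100100
shift left by 5 → 11010010010000000 = 107648
(equivalently, 3364 × 2^5 = 3364 × 32)

107648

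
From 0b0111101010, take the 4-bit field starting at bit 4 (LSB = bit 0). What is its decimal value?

v = 0111101010
Shift right by 4: 011110
Mask low 4 bits: 1110 = 14

14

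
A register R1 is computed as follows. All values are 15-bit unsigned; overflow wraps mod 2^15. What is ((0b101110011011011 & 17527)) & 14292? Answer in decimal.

0b101110011011011 = 101110011011011
17527 = 100010001110111
→ & → 100010001010011 = 17491
14292 = 011011111010100
→ & → 000010001010000 = 1104

1104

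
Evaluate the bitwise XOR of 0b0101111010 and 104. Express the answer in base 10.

a = 101111010
104 = 001101000
XOR → 100010010 = 274

274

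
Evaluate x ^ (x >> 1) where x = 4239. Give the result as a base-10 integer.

x = 1000010001111 = 4239
x>>1 = 0100001000111
XOR  = 1100011001000 = 6344
(x ^ (x >> 1) gives the standard binary-reflected Gray code of x.)

6344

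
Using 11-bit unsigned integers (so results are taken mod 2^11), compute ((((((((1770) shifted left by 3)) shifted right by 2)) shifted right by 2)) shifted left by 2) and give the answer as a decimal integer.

1770 = 11011101010
→ shifted left by 3 (mod 2^11) → 11101010000 = 1872
→ shifted right by 2 → 00111010100 = 468
→ shifted right by 2 → 00001110101 = 117
→ shifted left by 2 (mod 2^11) → 00111010100 = 468

468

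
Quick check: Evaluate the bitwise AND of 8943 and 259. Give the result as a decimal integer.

3

8943 = 10001011101111
259 = 00000100000011
AND → 00000000000011 = 3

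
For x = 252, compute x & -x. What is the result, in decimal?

4

x = 11111100 = 252
-x (two's complement) = …00000100
AND   = 00000100 = 4
(x & -x isolates the lowest set bit of x.)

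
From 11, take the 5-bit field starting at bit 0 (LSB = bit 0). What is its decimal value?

11

v = 000000001011
Shift right by 0: 000000001011
Mask low 5 bits: 01011 = 11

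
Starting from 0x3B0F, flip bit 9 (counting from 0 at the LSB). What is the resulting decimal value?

14607

x = 11101100001111
bit 9 is currently 1; toggle it via x ^ (1 << 9) = x ^ 512
→ 11100100001111 = 14607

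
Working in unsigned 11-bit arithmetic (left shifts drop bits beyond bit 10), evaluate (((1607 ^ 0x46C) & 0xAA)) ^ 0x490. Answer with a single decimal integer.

1607 = 11001000111
0x46C = 10001101100
→ ^ → 01000101011 = 555
0xAA = 00010101010
→ & → 00000101010 = 42
0x490 = 10010010000
→ ^ → 10010111010 = 1210

1210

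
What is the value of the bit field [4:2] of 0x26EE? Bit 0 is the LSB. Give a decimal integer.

v = 010011011101110
Shift right by 2: 0100110111011
Mask low 3 bits: 011 = 3

3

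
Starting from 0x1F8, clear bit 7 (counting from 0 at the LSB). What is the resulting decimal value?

376

x = 0111111000
bit 7 is currently 1; clear it via x & ~(1 << 7) = x & ~128
→ 0101111000 = 376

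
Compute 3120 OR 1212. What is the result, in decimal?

3260

3120 = 110000110000
1212 = 010010111100
 OR → 110010111100 = 3260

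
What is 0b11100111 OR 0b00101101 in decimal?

239

a = 11100111
b = 00101101
 OR → 11101111 = 239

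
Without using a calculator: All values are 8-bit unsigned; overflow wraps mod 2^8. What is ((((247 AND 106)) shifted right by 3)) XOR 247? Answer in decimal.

247 = 11110111
106 = 01101010
→ AND → 01100010 = 98
→ shifted right by 3 → 00001100 = 12
247 = 11110111
→ XOR → 11111011 = 251

251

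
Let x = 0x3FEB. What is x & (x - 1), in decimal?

16362

x = 11111111101011 = 16363
x - 1 = 11111111101010
AND   = 11111111101010 = 16362
(x & (x - 1) clears the lowest set bit of x.)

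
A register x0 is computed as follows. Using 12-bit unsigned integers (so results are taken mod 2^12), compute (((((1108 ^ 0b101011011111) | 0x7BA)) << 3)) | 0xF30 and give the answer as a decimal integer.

4088

1108 = 010001010100
0b101011011111 = 101011011111
→ ^ → 111010001011 = 3723
0x7BA = 011110111010
→ | → 111110111011 = 4027
→ << 3 (mod 2^12) → 110111011000 = 3544
0xF30 = 111100110000
→ | → 111111111000 = 4088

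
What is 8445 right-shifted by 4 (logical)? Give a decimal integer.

8445 = 10000011111101
shift right by 4 → 00001000001111 = 527
(equivalently, floor(8445 / 16))

527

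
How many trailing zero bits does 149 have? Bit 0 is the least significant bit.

0

149 = 10010101
Trailing zeros: 0, so the lowest set bit is bit 0 (value 1).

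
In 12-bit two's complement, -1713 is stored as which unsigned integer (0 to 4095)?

2383

1713 in 12 bits: 011010110001
Invert: 100101001110
Add 1:  100101001111 = 2383
(Check: 2^12 - 1713 = 4096 - 1713 = 2383.)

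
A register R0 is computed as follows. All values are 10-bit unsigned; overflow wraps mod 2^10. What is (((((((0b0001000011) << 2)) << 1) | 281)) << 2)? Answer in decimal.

0b0001000011 = 0001000011
→ << 2 (mod 2^10) → 0100001100 = 268
→ << 1 (mod 2^10) → 1000011000 = 536
281 = 0100011001
→ | → 1100011001 = 793
→ << 2 (mod 2^10) → 0001100100 = 100

100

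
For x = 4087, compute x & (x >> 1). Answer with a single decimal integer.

2035

x = 111111110111 = 4087
x>>1 = 011111111011
AND  = 011111110011 = 2035
(x & (x >> 1) has a 1 wherever x has two consecutive 1 bits.)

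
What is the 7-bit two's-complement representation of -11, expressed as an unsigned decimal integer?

11 in 7 bits: 0001011
Invert: 1110100
Add 1:  1110101 = 117
(Check: 2^7 - 11 = 128 - 11 = 117.)

117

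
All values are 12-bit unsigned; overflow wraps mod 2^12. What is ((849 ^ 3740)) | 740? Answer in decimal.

4077

849 = 001101010001
3740 = 111010011100
→ ^ → 110111001101 = 3533
740 = 001011100100
→ | → 111111101101 = 4077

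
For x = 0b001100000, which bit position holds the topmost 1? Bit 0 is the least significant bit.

6

0b001100000 = 1100000
The topmost 1 is at position 6 (since 2^6 = 64 ≤ 96 < 128).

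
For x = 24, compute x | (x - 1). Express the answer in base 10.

31

x = 11000 = 24
x - 1 = 10111
OR    = 11111 = 31
(x | (x - 1) sets all bits below the lowest set bit.)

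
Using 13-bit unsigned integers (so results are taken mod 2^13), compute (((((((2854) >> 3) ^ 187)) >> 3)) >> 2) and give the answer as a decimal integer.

14

2854 = 0101100100110
→ >> 3 → 0000101100100 = 356
187 = 0000010111011
→ ^ → 0000111011111 = 479
→ >> 3 → 0000000111011 = 59
→ >> 2 → 0000000001110 = 14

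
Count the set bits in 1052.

1052 = 10000011100
Count the 1s: 1 + 1 + 1 + 1 = 4

4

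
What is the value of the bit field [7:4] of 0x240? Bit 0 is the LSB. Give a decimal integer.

4

v = 01001000000
Shift right by 4: 0100100
Mask low 4 bits: 0100 = 4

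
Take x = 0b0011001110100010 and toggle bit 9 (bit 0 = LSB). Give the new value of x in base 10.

x = 0011001110100010
bit 9 is currently 1; toggle it via x ^ (1 << 9) = x ^ 512
→ 0011000110100010 = 12706

12706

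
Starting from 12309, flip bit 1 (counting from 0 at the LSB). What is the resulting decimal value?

x = 11000000010101
bit 1 is currently 0; toggle it via x ^ (1 << 1) = x ^ 2
→ 11000000010111 = 12311

12311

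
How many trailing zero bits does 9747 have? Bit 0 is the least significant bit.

9747 = 10011000010011
Trailing zeros: 0, so the lowest set bit is bit 0 (value 1).

0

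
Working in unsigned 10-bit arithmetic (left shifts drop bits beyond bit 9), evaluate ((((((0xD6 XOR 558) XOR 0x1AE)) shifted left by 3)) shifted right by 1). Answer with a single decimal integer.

0xD6 = 0011010110
558 = 1000101110
→ XOR → 1011111000 = 760
0x1AE = 0110101110
→ XOR → 1101010110 = 854
→ shifted left by 3 (mod 2^10) → 1010110000 = 688
→ shifted right by 1 → 0101011000 = 344

344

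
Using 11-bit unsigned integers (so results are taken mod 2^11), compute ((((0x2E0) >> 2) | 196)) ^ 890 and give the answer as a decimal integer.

902

0x2E0 = 01011100000
→ >> 2 → 00010111000 = 184
196 = 00011000100
→ | → 00011111100 = 252
890 = 01101111010
→ ^ → 01110000110 = 902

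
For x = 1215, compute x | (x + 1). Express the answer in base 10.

x = 10010111111 = 1215
x + 1 = 10011000000
OR    = 10011111111 = 1279
(x | (x + 1) sets the lowest cleared bit.)

1279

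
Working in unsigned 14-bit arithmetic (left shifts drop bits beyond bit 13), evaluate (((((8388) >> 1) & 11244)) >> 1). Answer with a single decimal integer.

8388 = 10000011000100
→ >> 1 → 01000001100010 = 4194
11244 = 10101111101100
→ & → 00000001100000 = 96
→ >> 1 → 00000000110000 = 48

48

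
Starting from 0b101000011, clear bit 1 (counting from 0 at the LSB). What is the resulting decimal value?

x = 101000011
bit 1 is currently 1; clear it via x & ~(1 << 1) = x & ~2
→ 101000001 = 321

321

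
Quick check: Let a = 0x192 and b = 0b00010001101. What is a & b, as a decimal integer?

0x192 = 110010010
b = 010001101
AND → 010000000 = 128

128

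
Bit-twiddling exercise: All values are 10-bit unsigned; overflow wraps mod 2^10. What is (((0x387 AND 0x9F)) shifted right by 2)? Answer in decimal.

33

0x387 = 1110000111
0x9F = 0010011111
→ AND → 0010000111 = 135
→ shifted right by 2 → 0000100001 = 33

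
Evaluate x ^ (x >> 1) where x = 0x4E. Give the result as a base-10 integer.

x = 1001110 = 78
x>>1 = 0100111
XOR  = 1101001 = 105
(x ^ (x >> 1) gives the standard binary-reflected Gray code of x.)

105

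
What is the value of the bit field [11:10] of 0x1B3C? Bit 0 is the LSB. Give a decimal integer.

v = 01101100111100
Shift right by 10: 0110
Mask low 2 bits: 10 = 2

2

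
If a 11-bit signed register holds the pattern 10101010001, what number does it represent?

-687

pattern = 10101010001 (MSB is 1 ⇒ negative)
Invert: 01010101110, add 1 → 01010101111 = 687, so the value is -687.
(Equivalently: 1361 - 2^11 = 1361 - 2048 = -687.)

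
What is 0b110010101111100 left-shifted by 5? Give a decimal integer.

831360

x = 00000110010101111100
shift left by 5 → 11001010111110000000 = 831360
(equivalently, 25980 × 2^5 = 25980 × 32)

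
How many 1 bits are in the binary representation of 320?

2

320 = 101000000
Count the 1s: 1 + 1 = 2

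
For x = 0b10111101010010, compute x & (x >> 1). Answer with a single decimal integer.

x = 10111101010010 = 12114
x>>1 = 01011110101001
AND  = 00011100000000 = 1792
(x & (x >> 1) has a 1 wherever x has two consecutive 1 bits.)

1792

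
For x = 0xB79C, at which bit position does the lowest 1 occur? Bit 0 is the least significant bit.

0xB79C = 1011011110011100
Trailing zeros: 2, so the lowest set bit is bit 2 (value 4).

2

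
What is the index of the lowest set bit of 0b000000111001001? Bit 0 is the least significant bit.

0b000000111001001 = 111001001
Trailing zeros: 0, so the lowest set bit is bit 0 (value 1).

0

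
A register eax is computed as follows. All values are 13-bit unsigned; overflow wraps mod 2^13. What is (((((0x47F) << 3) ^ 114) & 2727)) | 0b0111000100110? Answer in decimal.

0x47F = 0010001111111
→ << 3 (mod 2^13) → 0001111111000 = 1016
114 = 0000001110010
→ ^ → 0001110001010 = 906
2727 = 0101010100111
→ & → 0001010000010 = 642
0b0111000100110 = 0111000100110
→ | → 0111010100110 = 3750

3750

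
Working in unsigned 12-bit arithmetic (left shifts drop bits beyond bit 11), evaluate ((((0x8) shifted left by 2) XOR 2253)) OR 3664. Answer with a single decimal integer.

3837

0x8 = 000000001000
→ shifted left by 2 (mod 2^12) → 000000100000 = 32
2253 = 100011001101
→ XOR → 100011101101 = 2285
3664 = 111001010000
→ OR → 111011111101 = 3837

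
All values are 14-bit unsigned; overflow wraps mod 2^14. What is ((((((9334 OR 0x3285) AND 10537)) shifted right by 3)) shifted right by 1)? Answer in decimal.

9334 = 10010001110110
0x3285 = 11001010000101
→ OR → 11011011110111 = 14071
10537 = 10100100101001
→ AND → 10000000100001 = 8225
→ shifted right by 3 → 00010000000100 = 1028
→ shifted right by 1 → 00001000000010 = 514

514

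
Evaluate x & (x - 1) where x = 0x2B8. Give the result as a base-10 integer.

x = 1010111000 = 696
x - 1 = 1010110111
AND   = 1010110000 = 688
(x & (x - 1) clears the lowest set bit of x.)

688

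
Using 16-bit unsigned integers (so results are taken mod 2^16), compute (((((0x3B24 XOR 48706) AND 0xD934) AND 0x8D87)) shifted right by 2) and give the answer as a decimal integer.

8257

0x3B24 = 0011101100100100
48706 = 1011111001000010
→ XOR → 1000010101100110 = 34150
0xD934 = 1101100100110100
→ AND → 1000000100100100 = 33060
0x8D87 = 1000110110000111
→ AND → 1000000100000100 = 33028
→ shifted right by 2 → 0010000001000001 = 8257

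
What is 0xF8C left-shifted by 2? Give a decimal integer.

15920

0xF8C = 00111110001100
shift left by 2 → 11111000110000 = 15920
(equivalently, 3980 × 2^2 = 3980 × 4)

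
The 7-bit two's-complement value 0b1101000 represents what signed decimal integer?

pattern = 1101000 (MSB is 1 ⇒ negative)
Invert: 0010111, add 1 → 0011000 = 24, so the value is -24.
(Equivalently: 104 - 2^7 = 104 - 128 = -24.)

-24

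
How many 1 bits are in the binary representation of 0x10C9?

5

0x10C9 = 1000011001001
Count the 1s: 1 + 1 + 1 + 1 + 1 = 5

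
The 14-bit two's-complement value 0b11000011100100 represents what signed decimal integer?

pattern = 11000011100100 (MSB is 1 ⇒ negative)
Invert: 00111100011011, add 1 → 00111100011100 = 3868, so the value is -3868.
(Equivalently: 12516 - 2^14 = 12516 - 16384 = -3868.)

-3868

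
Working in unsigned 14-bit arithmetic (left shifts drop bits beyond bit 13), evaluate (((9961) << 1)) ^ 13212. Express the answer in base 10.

9961 = 10011011101001
→ << 1 (mod 2^14) → 00110111010010 = 3538
13212 = 11001110011100
→ ^ → 11111001001110 = 15950

15950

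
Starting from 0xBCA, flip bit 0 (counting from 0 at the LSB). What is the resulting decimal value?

x = 101111001010
bit 0 is currently 0; toggle it via x ^ (1 << 0) = x ^ 1
→ 101111001011 = 3019

3019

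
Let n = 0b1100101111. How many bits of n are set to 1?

7

n = 1100101111
Count the 1s: 1 + 1 + 1 + 1 + 1 + 1 + 1 = 7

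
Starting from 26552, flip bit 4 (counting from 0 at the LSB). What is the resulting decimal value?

x = 0110011110111000
bit 4 is currently 1; toggle it via x ^ (1 << 4) = x ^ 16
→ 0110011110101000 = 26536

26536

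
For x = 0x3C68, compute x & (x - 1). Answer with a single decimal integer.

15456

x = 11110001101000 = 15464
x - 1 = 11110001100111
AND   = 11110001100000 = 15456
(x & (x - 1) clears the lowest set bit of x.)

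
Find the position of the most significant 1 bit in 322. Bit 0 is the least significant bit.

8

322 = 101000010
The topmost 1 is at position 8 (since 2^8 = 256 ≤ 322 < 512).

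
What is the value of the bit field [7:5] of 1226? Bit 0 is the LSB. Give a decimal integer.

v = 10011001010
Shift right by 5: 100110
Mask low 3 bits: 110 = 6

6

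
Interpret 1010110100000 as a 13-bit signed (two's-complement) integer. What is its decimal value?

pattern = 1010110100000 (MSB is 1 ⇒ negative)
Invert: 0101001011111, add 1 → 0101001100000 = 2656, so the value is -2656.
(Equivalently: 5536 - 2^13 = 5536 - 8192 = -2656.)

-2656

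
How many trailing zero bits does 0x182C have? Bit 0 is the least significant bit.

0x182C = 1100000101100
Trailing zeros: 2, so the lowest set bit is bit 2 (value 4).

2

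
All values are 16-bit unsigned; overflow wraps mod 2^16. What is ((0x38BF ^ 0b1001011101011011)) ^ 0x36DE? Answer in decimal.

0x38BF = 0011100010111111
0b1001011101011011 = 1001011101011011
→ ^ → 1010111111100100 = 45028
0x36DE = 0011011011011110
→ ^ → 1001100100111010 = 39226

39226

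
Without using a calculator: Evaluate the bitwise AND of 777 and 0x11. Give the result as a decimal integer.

1

777 = 1100001001
0x11 = 0000010001
AND → 0000000001 = 1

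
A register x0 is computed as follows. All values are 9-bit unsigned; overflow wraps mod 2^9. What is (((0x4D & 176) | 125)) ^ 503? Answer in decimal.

394

0x4D = 001001101
176 = 010110000
→ & → 000000000 = 0
125 = 001111101
→ | → 001111101 = 125
503 = 111110111
→ ^ → 110001010 = 394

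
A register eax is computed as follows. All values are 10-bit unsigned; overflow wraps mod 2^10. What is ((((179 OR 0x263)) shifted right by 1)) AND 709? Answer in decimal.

179 = 0010110011
0x263 = 1001100011
→ OR → 1011110011 = 755
→ shifted right by 1 → 0101111001 = 377
709 = 1011000101
→ AND → 0001000001 = 65

65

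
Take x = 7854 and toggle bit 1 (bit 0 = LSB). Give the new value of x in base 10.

x = 1111010101110
bit 1 is currently 1; toggle it via x ^ (1 << 1) = x ^ 2
→ 1111010101100 = 7852

7852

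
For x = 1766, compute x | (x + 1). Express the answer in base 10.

x = 11011100110 = 1766
x + 1 = 11011100111
OR    = 11011100111 = 1767
(x | (x + 1) sets the lowest cleared bit.)

1767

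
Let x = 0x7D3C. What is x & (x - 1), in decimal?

32056

x = 111110100111100 = 32060
x - 1 = 111110100111011
AND   = 111110100111000 = 32056
(x & (x - 1) clears the lowest set bit of x.)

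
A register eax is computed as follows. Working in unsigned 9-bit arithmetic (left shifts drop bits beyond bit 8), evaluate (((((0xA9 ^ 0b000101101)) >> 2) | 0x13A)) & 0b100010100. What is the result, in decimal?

0xA9 = 010101001
0b000101101 = 000101101
→ ^ → 010000100 = 132
→ >> 2 → 000100001 = 33
0x13A = 100111010
→ | → 100111011 = 315
0b100010100 = 100010100
→ & → 100010000 = 272

272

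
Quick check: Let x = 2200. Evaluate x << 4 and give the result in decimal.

2200 = 0000100010011000
shift left by 4 → 1000100110000000 = 35200
(equivalently, 2200 × 2^4 = 2200 × 16)

35200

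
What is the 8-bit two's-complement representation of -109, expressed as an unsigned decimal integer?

147

109 in 8 bits: 01101101
Invert: 10010010
Add 1:  10010011 = 147
(Check: 2^8 - 109 = 256 - 109 = 147.)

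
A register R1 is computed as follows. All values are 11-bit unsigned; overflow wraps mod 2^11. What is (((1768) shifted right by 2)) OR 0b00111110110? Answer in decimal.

1768 = 11011101000
→ shifted right by 2 → 00110111010 = 442
0b00111110110 = 00111110110
→ OR → 00111111110 = 510

510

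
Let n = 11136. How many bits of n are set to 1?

5

11136 = 10101110000000
Count the 1s: 1 + 1 + 1 + 1 + 1 = 5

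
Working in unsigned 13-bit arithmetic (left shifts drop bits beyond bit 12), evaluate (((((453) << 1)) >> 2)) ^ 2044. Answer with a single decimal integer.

1822

453 = 0000111000101
→ << 1 (mod 2^13) → 0001110001010 = 906
→ >> 2 → 0000011100010 = 226
2044 = 0011111111100
→ ^ → 0011100011110 = 1822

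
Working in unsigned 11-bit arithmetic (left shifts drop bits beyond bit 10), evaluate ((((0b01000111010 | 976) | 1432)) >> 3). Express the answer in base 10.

0b01000111010 = 01000111010
976 = 01111010000
→ | → 01111111010 = 1018
1432 = 10110011000
→ | → 11111111010 = 2042
→ >> 3 → 00011111111 = 255

255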